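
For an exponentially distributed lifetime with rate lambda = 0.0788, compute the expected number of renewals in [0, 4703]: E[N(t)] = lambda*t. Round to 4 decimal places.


lambda = 0.0788
t = 4703
E[N(t)] = lambda * t
E[N(t)] = 0.0788 * 4703
E[N(t)] = 370.5964

370.5964


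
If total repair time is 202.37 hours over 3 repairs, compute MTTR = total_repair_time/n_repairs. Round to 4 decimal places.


total_repair_time = 202.37
n_repairs = 3
MTTR = 202.37 / 3
MTTR = 67.4567

67.4567


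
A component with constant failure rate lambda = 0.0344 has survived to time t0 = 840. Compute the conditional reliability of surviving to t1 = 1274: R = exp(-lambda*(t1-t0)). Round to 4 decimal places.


lambda = 0.0344
t0 = 840, t1 = 1274
t1 - t0 = 434
lambda * (t1-t0) = 0.0344 * 434 = 14.9296
R = exp(-14.9296)
R = 0.0

0.0


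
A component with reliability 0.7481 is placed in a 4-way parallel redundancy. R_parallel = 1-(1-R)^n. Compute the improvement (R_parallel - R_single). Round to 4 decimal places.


R_single = 0.7481, n = 4
1 - R_single = 0.2519
(1 - R_single)^n = 0.2519^4 = 0.004
R_parallel = 1 - 0.004 = 0.996
Improvement = 0.996 - 0.7481
Improvement = 0.2479

0.2479


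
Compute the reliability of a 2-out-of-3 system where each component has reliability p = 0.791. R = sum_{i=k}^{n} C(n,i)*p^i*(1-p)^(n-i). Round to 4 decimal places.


k = 2, n = 3, p = 0.791
i=2: C(3,2)=3 * 0.791^2 * 0.209^1 = 0.3923
i=3: C(3,3)=1 * 0.791^3 * 0.209^0 = 0.4949
R = sum of terms = 0.8872

0.8872


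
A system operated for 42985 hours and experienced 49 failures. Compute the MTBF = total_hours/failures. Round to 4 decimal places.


total_hours = 42985
failures = 49
MTBF = 42985 / 49
MTBF = 877.2449

877.2449


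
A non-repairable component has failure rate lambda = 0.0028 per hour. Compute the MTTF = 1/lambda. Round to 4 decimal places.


lambda = 0.0028
MTTF = 1 / 0.0028
MTTF = 357.1429

357.1429


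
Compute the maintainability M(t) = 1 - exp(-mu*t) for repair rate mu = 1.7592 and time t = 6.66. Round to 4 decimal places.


mu = 1.7592, t = 6.66
mu * t = 1.7592 * 6.66 = 11.7163
exp(-11.7163) = 0.0
M(t) = 1 - 0.0
M(t) = 1.0

1.0


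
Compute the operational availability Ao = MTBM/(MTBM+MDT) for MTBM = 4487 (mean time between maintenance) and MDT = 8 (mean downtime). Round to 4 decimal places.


MTBM = 4487
MDT = 8
MTBM + MDT = 4495
Ao = 4487 / 4495
Ao = 0.9982

0.9982


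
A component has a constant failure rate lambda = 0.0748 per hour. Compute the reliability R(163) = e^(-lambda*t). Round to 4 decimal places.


lambda = 0.0748
t = 163
lambda * t = 12.1924
R(t) = e^(-12.1924)
R(t) = 0.0

0.0


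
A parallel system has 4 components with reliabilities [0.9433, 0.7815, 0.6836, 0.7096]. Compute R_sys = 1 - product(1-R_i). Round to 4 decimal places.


Components: [0.9433, 0.7815, 0.6836, 0.7096]
(1 - 0.9433) = 0.0567, running product = 0.0567
(1 - 0.7815) = 0.2185, running product = 0.0124
(1 - 0.6836) = 0.3164, running product = 0.0039
(1 - 0.7096) = 0.2904, running product = 0.0011
Product of (1-R_i) = 0.0011
R_sys = 1 - 0.0011 = 0.9989

0.9989


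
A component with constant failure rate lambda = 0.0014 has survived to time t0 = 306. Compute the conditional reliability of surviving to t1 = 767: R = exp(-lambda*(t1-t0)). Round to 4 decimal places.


lambda = 0.0014
t0 = 306, t1 = 767
t1 - t0 = 461
lambda * (t1-t0) = 0.0014 * 461 = 0.6454
R = exp(-0.6454)
R = 0.5245

0.5245


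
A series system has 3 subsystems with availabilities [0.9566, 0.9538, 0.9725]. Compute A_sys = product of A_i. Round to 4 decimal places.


Subsystems: [0.9566, 0.9538, 0.9725]
After subsystem 1 (A=0.9566): product = 0.9566
After subsystem 2 (A=0.9538): product = 0.9124
After subsystem 3 (A=0.9725): product = 0.8873
A_sys = 0.8873

0.8873


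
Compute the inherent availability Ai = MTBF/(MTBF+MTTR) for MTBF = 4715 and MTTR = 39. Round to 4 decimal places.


MTBF = 4715
MTTR = 39
MTBF + MTTR = 4754
Ai = 4715 / 4754
Ai = 0.9918

0.9918


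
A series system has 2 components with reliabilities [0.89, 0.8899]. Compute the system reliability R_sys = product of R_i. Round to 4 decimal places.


Components: [0.89, 0.8899]
After component 1 (R=0.89): product = 0.89
After component 2 (R=0.8899): product = 0.792
R_sys = 0.792

0.792


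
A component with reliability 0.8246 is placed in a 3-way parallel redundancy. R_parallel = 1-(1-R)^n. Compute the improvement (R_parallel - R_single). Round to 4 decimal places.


R_single = 0.8246, n = 3
1 - R_single = 0.1754
(1 - R_single)^n = 0.1754^3 = 0.0054
R_parallel = 1 - 0.0054 = 0.9946
Improvement = 0.9946 - 0.8246
Improvement = 0.17

0.17


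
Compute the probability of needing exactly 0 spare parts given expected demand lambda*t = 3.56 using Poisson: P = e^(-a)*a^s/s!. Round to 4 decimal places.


a = 3.56, s = 0
e^(-a) = e^(-3.56) = 0.0284
a^s = 3.56^0 = 1.0
s! = 1
P = 0.0284 * 1.0 / 1
P = 0.0284

0.0284


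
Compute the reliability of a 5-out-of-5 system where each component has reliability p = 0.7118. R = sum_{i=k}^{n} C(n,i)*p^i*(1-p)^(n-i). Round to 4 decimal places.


k = 5, n = 5, p = 0.7118
i=5: C(5,5)=1 * 0.7118^5 * 0.2882^0 = 0.1827
R = sum of terms = 0.1827

0.1827


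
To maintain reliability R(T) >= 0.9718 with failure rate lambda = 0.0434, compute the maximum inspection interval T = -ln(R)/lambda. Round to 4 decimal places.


R_target = 0.9718
lambda = 0.0434
-ln(0.9718) = 0.0286
T = 0.0286 / 0.0434
T = 0.6591

0.6591


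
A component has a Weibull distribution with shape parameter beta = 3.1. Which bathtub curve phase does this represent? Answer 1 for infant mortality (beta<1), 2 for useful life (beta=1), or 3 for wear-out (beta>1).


beta = 3.1
Compare beta to 1:
beta < 1 => infant mortality (phase 1)
beta = 1 => useful life (phase 2)
beta > 1 => wear-out (phase 3)
Since beta = 3.1, this is wear-out (increasing failure rate)
Phase = 3

3


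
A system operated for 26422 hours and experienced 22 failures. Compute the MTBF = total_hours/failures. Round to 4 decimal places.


total_hours = 26422
failures = 22
MTBF = 26422 / 22
MTBF = 1201.0

1201.0


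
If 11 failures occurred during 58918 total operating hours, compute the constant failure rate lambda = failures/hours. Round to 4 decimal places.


failures = 11
total_hours = 58918
lambda = 11 / 58918
lambda = 0.0002

0.0002


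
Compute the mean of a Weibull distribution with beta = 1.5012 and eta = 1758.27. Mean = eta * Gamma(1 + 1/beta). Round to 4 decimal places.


beta = 1.5012, eta = 1758.27
1/beta = 0.6661
1 + 1/beta = 1.6661
Gamma(1.6661) = 0.9027
Mean = 1758.27 * 0.9027
Mean = 1587.1164

1587.1164


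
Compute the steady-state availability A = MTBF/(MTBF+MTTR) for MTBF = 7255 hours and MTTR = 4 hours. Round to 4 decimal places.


MTBF = 7255
MTTR = 4
MTBF + MTTR = 7259
A = 7255 / 7259
A = 0.9994

0.9994


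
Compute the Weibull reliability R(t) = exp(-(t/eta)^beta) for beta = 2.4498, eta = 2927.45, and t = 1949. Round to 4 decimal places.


beta = 2.4498, eta = 2927.45, t = 1949
t/eta = 1949 / 2927.45 = 0.6658
(t/eta)^beta = 0.6658^2.4498 = 0.3691
R(t) = exp(-0.3691)
R(t) = 0.6913

0.6913


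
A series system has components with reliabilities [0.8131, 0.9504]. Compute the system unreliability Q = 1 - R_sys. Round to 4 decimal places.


Components: [0.8131, 0.9504]
After component 1: product = 0.8131
After component 2: product = 0.7728
R_sys = 0.7728
Q = 1 - 0.7728 = 0.2272

0.2272


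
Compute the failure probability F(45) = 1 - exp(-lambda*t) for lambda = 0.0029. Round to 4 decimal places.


lambda = 0.0029, t = 45
lambda * t = 0.1305
exp(-0.1305) = 0.8777
F(t) = 1 - 0.8777
F(t) = 0.1223

0.1223


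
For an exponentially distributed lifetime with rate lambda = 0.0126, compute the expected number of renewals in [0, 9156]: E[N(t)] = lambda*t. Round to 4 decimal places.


lambda = 0.0126
t = 9156
E[N(t)] = lambda * t
E[N(t)] = 0.0126 * 9156
E[N(t)] = 115.3656

115.3656


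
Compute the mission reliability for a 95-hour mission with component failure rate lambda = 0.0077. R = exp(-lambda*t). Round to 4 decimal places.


lambda = 0.0077
mission_time = 95
lambda * t = 0.0077 * 95 = 0.7315
R = exp(-0.7315)
R = 0.4812

0.4812


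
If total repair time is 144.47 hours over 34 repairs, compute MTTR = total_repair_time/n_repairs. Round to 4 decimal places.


total_repair_time = 144.47
n_repairs = 34
MTTR = 144.47 / 34
MTTR = 4.2491

4.2491


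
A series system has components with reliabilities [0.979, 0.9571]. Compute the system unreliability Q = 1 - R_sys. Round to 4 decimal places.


Components: [0.979, 0.9571]
After component 1: product = 0.979
After component 2: product = 0.937
R_sys = 0.937
Q = 1 - 0.937 = 0.063

0.063


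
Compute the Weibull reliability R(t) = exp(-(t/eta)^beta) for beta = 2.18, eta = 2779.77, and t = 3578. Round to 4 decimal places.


beta = 2.18, eta = 2779.77, t = 3578
t/eta = 3578 / 2779.77 = 1.2872
(t/eta)^beta = 1.2872^2.18 = 1.7338
R(t) = exp(-1.7338)
R(t) = 0.1766

0.1766


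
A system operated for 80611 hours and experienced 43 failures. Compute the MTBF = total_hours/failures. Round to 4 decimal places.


total_hours = 80611
failures = 43
MTBF = 80611 / 43
MTBF = 1874.6744

1874.6744


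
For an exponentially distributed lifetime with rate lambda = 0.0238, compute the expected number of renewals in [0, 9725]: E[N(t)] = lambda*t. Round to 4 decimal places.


lambda = 0.0238
t = 9725
E[N(t)] = lambda * t
E[N(t)] = 0.0238 * 9725
E[N(t)] = 231.455

231.455


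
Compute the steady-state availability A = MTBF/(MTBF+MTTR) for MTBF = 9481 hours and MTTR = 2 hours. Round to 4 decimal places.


MTBF = 9481
MTTR = 2
MTBF + MTTR = 9483
A = 9481 / 9483
A = 0.9998

0.9998


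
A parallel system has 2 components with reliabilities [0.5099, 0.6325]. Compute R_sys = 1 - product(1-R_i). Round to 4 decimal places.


Components: [0.5099, 0.6325]
(1 - 0.5099) = 0.4901, running product = 0.4901
(1 - 0.6325) = 0.3675, running product = 0.1801
Product of (1-R_i) = 0.1801
R_sys = 1 - 0.1801 = 0.8199

0.8199


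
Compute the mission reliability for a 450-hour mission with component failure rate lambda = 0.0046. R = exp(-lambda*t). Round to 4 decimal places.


lambda = 0.0046
mission_time = 450
lambda * t = 0.0046 * 450 = 2.07
R = exp(-2.07)
R = 0.1262

0.1262


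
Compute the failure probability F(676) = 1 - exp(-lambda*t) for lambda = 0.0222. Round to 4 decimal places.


lambda = 0.0222, t = 676
lambda * t = 15.0072
exp(-15.0072) = 0.0
F(t) = 1 - 0.0
F(t) = 1.0

1.0


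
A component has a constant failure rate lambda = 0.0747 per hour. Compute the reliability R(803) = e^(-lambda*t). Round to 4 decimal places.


lambda = 0.0747
t = 803
lambda * t = 59.9841
R(t) = e^(-59.9841)
R(t) = 0.0

0.0


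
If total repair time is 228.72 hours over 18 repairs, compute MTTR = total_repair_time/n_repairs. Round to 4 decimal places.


total_repair_time = 228.72
n_repairs = 18
MTTR = 228.72 / 18
MTTR = 12.7067

12.7067


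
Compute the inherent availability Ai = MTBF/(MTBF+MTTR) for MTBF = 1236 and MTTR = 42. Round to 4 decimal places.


MTBF = 1236
MTTR = 42
MTBF + MTTR = 1278
Ai = 1236 / 1278
Ai = 0.9671

0.9671


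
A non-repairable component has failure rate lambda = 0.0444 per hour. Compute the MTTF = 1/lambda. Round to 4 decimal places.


lambda = 0.0444
MTTF = 1 / 0.0444
MTTF = 22.5225

22.5225


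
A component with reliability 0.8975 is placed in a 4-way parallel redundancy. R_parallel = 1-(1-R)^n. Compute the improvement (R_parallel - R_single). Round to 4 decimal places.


R_single = 0.8975, n = 4
1 - R_single = 0.1025
(1 - R_single)^n = 0.1025^4 = 0.0001
R_parallel = 1 - 0.0001 = 0.9999
Improvement = 0.9999 - 0.8975
Improvement = 0.1024

0.1024


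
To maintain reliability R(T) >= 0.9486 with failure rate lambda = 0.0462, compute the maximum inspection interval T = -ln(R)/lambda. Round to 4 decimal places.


R_target = 0.9486
lambda = 0.0462
-ln(0.9486) = 0.0528
T = 0.0528 / 0.0462
T = 1.1422

1.1422


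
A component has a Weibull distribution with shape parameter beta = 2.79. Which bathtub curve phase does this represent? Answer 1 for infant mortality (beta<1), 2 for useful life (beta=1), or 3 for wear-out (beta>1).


beta = 2.79
Compare beta to 1:
beta < 1 => infant mortality (phase 1)
beta = 1 => useful life (phase 2)
beta > 1 => wear-out (phase 3)
Since beta = 2.79, this is wear-out (increasing failure rate)
Phase = 3

3


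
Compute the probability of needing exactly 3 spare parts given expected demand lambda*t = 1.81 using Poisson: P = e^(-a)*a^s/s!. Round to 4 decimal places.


a = 1.81, s = 3
e^(-a) = e^(-1.81) = 0.1637
a^s = 1.81^3 = 5.9297
s! = 6
P = 0.1637 * 5.9297 / 6
P = 0.1617

0.1617


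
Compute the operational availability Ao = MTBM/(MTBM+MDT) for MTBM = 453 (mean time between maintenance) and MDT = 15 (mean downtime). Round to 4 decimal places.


MTBM = 453
MDT = 15
MTBM + MDT = 468
Ao = 453 / 468
Ao = 0.9679

0.9679


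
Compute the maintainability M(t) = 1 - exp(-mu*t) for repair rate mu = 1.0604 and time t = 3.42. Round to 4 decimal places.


mu = 1.0604, t = 3.42
mu * t = 1.0604 * 3.42 = 3.6266
exp(-3.6266) = 0.0266
M(t) = 1 - 0.0266
M(t) = 0.9734

0.9734


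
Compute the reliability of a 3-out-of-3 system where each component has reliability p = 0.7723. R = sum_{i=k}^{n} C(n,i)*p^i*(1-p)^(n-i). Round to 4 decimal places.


k = 3, n = 3, p = 0.7723
i=3: C(3,3)=1 * 0.7723^3 * 0.2277^0 = 0.4606
R = sum of terms = 0.4606

0.4606


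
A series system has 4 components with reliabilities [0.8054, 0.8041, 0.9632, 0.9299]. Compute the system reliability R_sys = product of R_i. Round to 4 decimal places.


Components: [0.8054, 0.8041, 0.9632, 0.9299]
After component 1 (R=0.8054): product = 0.8054
After component 2 (R=0.8041): product = 0.6476
After component 3 (R=0.9632): product = 0.6238
After component 4 (R=0.9299): product = 0.5801
R_sys = 0.5801

0.5801


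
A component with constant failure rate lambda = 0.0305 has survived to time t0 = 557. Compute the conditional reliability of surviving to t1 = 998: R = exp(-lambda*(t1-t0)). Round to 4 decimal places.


lambda = 0.0305
t0 = 557, t1 = 998
t1 - t0 = 441
lambda * (t1-t0) = 0.0305 * 441 = 13.4505
R = exp(-13.4505)
R = 0.0

0.0


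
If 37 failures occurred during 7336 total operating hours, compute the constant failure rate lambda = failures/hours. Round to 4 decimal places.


failures = 37
total_hours = 7336
lambda = 37 / 7336
lambda = 0.005

0.005


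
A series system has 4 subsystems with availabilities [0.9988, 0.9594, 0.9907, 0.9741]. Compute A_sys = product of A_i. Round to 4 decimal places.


Subsystems: [0.9988, 0.9594, 0.9907, 0.9741]
After subsystem 1 (A=0.9988): product = 0.9988
After subsystem 2 (A=0.9594): product = 0.9582
After subsystem 3 (A=0.9907): product = 0.9493
After subsystem 4 (A=0.9741): product = 0.9247
A_sys = 0.9247

0.9247


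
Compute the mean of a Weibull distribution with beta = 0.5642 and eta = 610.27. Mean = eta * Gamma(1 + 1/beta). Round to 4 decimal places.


beta = 0.5642, eta = 610.27
1/beta = 1.7724
1 + 1/beta = 2.7724
Gamma(2.7724) = 1.6383
Mean = 610.27 * 1.6383
Mean = 999.8312

999.8312


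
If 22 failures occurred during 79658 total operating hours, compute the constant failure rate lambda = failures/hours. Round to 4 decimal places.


failures = 22
total_hours = 79658
lambda = 22 / 79658
lambda = 0.0003

0.0003


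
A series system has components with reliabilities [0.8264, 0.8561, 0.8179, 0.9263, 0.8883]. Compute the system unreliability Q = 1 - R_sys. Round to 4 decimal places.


Components: [0.8264, 0.8561, 0.8179, 0.9263, 0.8883]
After component 1: product = 0.8264
After component 2: product = 0.7075
After component 3: product = 0.5786
After component 4: product = 0.536
After component 5: product = 0.4761
R_sys = 0.4761
Q = 1 - 0.4761 = 0.5239

0.5239


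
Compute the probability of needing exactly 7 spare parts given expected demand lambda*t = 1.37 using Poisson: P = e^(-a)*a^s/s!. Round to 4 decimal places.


a = 1.37, s = 7
e^(-a) = e^(-1.37) = 0.2541
a^s = 1.37^7 = 9.0582
s! = 5040
P = 0.2541 * 9.0582 / 5040
P = 0.0005

0.0005


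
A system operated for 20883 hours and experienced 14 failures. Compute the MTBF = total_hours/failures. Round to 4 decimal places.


total_hours = 20883
failures = 14
MTBF = 20883 / 14
MTBF = 1491.6429

1491.6429


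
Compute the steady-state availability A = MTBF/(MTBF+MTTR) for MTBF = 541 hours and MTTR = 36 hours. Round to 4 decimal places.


MTBF = 541
MTTR = 36
MTBF + MTTR = 577
A = 541 / 577
A = 0.9376

0.9376


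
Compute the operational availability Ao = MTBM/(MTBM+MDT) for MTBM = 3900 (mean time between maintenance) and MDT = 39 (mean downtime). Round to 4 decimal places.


MTBM = 3900
MDT = 39
MTBM + MDT = 3939
Ao = 3900 / 3939
Ao = 0.9901

0.9901


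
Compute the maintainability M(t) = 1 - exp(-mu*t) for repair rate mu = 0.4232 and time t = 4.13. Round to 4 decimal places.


mu = 0.4232, t = 4.13
mu * t = 0.4232 * 4.13 = 1.7478
exp(-1.7478) = 0.1742
M(t) = 1 - 0.1742
M(t) = 0.8258

0.8258


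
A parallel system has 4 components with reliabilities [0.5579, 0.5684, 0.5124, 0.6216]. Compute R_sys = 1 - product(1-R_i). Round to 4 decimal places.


Components: [0.5579, 0.5684, 0.5124, 0.6216]
(1 - 0.5579) = 0.4421, running product = 0.4421
(1 - 0.5684) = 0.4316, running product = 0.1908
(1 - 0.5124) = 0.4876, running product = 0.093
(1 - 0.6216) = 0.3784, running product = 0.0352
Product of (1-R_i) = 0.0352
R_sys = 1 - 0.0352 = 0.9648

0.9648


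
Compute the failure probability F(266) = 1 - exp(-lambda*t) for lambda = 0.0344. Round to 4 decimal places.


lambda = 0.0344, t = 266
lambda * t = 9.1504
exp(-9.1504) = 0.0001
F(t) = 1 - 0.0001
F(t) = 0.9999

0.9999


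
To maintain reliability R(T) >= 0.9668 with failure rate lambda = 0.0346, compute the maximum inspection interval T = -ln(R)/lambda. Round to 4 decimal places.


R_target = 0.9668
lambda = 0.0346
-ln(0.9668) = 0.0338
T = 0.0338 / 0.0346
T = 0.9758

0.9758


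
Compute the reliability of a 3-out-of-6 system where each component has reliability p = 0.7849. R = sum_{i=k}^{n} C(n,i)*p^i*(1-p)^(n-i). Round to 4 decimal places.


k = 3, n = 6, p = 0.7849
i=3: C(6,3)=20 * 0.7849^3 * 0.2151^3 = 0.0962
i=4: C(6,4)=15 * 0.7849^4 * 0.2151^2 = 0.2634
i=5: C(6,5)=6 * 0.7849^5 * 0.2151^1 = 0.3845
i=6: C(6,6)=1 * 0.7849^6 * 0.2151^0 = 0.2338
R = sum of terms = 0.9779

0.9779


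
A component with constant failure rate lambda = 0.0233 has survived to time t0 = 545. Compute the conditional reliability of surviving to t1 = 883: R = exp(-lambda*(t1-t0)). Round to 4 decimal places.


lambda = 0.0233
t0 = 545, t1 = 883
t1 - t0 = 338
lambda * (t1-t0) = 0.0233 * 338 = 7.8754
R = exp(-7.8754)
R = 0.0004

0.0004


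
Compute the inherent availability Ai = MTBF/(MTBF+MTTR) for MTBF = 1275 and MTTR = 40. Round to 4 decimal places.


MTBF = 1275
MTTR = 40
MTBF + MTTR = 1315
Ai = 1275 / 1315
Ai = 0.9696

0.9696


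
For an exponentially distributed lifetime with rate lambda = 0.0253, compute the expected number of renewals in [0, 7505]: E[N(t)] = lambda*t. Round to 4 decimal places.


lambda = 0.0253
t = 7505
E[N(t)] = lambda * t
E[N(t)] = 0.0253 * 7505
E[N(t)] = 189.8765

189.8765


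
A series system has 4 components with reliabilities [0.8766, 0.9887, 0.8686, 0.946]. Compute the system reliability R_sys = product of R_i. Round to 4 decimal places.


Components: [0.8766, 0.9887, 0.8686, 0.946]
After component 1 (R=0.8766): product = 0.8766
After component 2 (R=0.9887): product = 0.8667
After component 3 (R=0.8686): product = 0.7528
After component 4 (R=0.946): product = 0.7122
R_sys = 0.7122

0.7122


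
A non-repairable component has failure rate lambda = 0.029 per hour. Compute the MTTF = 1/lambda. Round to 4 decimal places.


lambda = 0.029
MTTF = 1 / 0.029
MTTF = 34.4828

34.4828


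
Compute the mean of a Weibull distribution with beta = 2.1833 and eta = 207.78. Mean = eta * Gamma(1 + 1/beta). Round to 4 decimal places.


beta = 2.1833, eta = 207.78
1/beta = 0.458
1 + 1/beta = 1.458
Gamma(1.458) = 0.8856
Mean = 207.78 * 0.8856
Mean = 184.0118

184.0118


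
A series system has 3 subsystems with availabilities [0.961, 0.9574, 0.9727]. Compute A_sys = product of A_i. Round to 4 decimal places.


Subsystems: [0.961, 0.9574, 0.9727]
After subsystem 1 (A=0.961): product = 0.961
After subsystem 2 (A=0.9574): product = 0.9201
After subsystem 3 (A=0.9727): product = 0.8949
A_sys = 0.8949

0.8949


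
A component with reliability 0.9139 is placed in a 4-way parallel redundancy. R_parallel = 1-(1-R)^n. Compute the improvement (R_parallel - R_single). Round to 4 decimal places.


R_single = 0.9139, n = 4
1 - R_single = 0.0861
(1 - R_single)^n = 0.0861^4 = 0.0001
R_parallel = 1 - 0.0001 = 0.9999
Improvement = 0.9999 - 0.9139
Improvement = 0.086

0.086


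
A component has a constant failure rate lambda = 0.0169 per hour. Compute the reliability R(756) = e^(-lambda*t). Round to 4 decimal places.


lambda = 0.0169
t = 756
lambda * t = 12.7764
R(t) = e^(-12.7764)
R(t) = 0.0

0.0


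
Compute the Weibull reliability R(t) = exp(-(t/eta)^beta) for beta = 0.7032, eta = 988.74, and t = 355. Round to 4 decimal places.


beta = 0.7032, eta = 988.74, t = 355
t/eta = 355 / 988.74 = 0.359
(t/eta)^beta = 0.359^0.7032 = 0.4866
R(t) = exp(-0.4866)
R(t) = 0.6147

0.6147


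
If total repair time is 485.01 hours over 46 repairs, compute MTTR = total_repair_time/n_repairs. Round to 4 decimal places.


total_repair_time = 485.01
n_repairs = 46
MTTR = 485.01 / 46
MTTR = 10.5437

10.5437


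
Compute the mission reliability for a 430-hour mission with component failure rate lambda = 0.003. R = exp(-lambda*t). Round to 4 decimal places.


lambda = 0.003
mission_time = 430
lambda * t = 0.003 * 430 = 1.29
R = exp(-1.29)
R = 0.2753

0.2753


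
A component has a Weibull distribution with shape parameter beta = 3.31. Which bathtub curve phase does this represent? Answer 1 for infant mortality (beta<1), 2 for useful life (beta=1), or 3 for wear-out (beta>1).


beta = 3.31
Compare beta to 1:
beta < 1 => infant mortality (phase 1)
beta = 1 => useful life (phase 2)
beta > 1 => wear-out (phase 3)
Since beta = 3.31, this is wear-out (increasing failure rate)
Phase = 3

3


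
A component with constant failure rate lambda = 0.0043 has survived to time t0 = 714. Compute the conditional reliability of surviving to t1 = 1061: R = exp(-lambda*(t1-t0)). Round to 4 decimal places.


lambda = 0.0043
t0 = 714, t1 = 1061
t1 - t0 = 347
lambda * (t1-t0) = 0.0043 * 347 = 1.4921
R = exp(-1.4921)
R = 0.2249

0.2249


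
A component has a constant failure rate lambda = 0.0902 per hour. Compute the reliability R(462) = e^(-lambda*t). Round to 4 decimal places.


lambda = 0.0902
t = 462
lambda * t = 41.6724
R(t) = e^(-41.6724)
R(t) = 0.0

0.0


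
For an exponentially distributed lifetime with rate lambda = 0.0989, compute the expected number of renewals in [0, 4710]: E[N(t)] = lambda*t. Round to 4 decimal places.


lambda = 0.0989
t = 4710
E[N(t)] = lambda * t
E[N(t)] = 0.0989 * 4710
E[N(t)] = 465.819

465.819


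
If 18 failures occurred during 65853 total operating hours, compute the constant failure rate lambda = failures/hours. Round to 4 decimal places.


failures = 18
total_hours = 65853
lambda = 18 / 65853
lambda = 0.0003

0.0003


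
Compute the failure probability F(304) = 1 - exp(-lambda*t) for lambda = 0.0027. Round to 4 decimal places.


lambda = 0.0027, t = 304
lambda * t = 0.8208
exp(-0.8208) = 0.4401
F(t) = 1 - 0.4401
F(t) = 0.5599

0.5599


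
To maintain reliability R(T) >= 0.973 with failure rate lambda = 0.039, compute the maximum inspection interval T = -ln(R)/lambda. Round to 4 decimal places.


R_target = 0.973
lambda = 0.039
-ln(0.973) = 0.0274
T = 0.0274 / 0.039
T = 0.7018

0.7018


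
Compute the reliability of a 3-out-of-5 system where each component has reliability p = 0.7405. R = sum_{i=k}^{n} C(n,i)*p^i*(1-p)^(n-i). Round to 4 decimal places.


k = 3, n = 5, p = 0.7405
i=3: C(5,3)=10 * 0.7405^3 * 0.2595^2 = 0.2734
i=4: C(5,4)=5 * 0.7405^4 * 0.2595^1 = 0.3901
i=5: C(5,5)=1 * 0.7405^5 * 0.2595^0 = 0.2227
R = sum of terms = 0.8862

0.8862


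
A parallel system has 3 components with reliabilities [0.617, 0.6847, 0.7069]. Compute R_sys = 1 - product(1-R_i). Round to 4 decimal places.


Components: [0.617, 0.6847, 0.7069]
(1 - 0.617) = 0.383, running product = 0.383
(1 - 0.6847) = 0.3153, running product = 0.1208
(1 - 0.7069) = 0.2931, running product = 0.0354
Product of (1-R_i) = 0.0354
R_sys = 1 - 0.0354 = 0.9646

0.9646


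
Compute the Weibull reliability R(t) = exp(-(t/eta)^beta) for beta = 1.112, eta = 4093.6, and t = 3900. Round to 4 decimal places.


beta = 1.112, eta = 4093.6, t = 3900
t/eta = 3900 / 4093.6 = 0.9527
(t/eta)^beta = 0.9527^1.112 = 0.9476
R(t) = exp(-0.9476)
R(t) = 0.3877

0.3877


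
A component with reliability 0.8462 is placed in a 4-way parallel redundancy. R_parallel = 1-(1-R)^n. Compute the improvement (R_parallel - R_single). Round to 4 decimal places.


R_single = 0.8462, n = 4
1 - R_single = 0.1538
(1 - R_single)^n = 0.1538^4 = 0.0006
R_parallel = 1 - 0.0006 = 0.9994
Improvement = 0.9994 - 0.8462
Improvement = 0.1532

0.1532


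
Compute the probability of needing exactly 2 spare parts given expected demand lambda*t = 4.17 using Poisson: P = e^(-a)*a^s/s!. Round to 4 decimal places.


a = 4.17, s = 2
e^(-a) = e^(-4.17) = 0.0155
a^s = 4.17^2 = 17.3889
s! = 2
P = 0.0155 * 17.3889 / 2
P = 0.1343

0.1343


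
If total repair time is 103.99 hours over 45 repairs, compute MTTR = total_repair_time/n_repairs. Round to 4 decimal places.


total_repair_time = 103.99
n_repairs = 45
MTTR = 103.99 / 45
MTTR = 2.3109

2.3109


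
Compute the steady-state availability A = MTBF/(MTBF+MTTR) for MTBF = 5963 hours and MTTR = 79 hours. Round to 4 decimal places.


MTBF = 5963
MTTR = 79
MTBF + MTTR = 6042
A = 5963 / 6042
A = 0.9869

0.9869


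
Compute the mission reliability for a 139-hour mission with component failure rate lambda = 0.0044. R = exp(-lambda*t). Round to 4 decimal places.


lambda = 0.0044
mission_time = 139
lambda * t = 0.0044 * 139 = 0.6116
R = exp(-0.6116)
R = 0.5425

0.5425


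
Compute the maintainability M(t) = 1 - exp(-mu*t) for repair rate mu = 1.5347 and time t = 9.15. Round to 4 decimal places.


mu = 1.5347, t = 9.15
mu * t = 1.5347 * 9.15 = 14.0425
exp(-14.0425) = 0.0
M(t) = 1 - 0.0
M(t) = 1.0

1.0


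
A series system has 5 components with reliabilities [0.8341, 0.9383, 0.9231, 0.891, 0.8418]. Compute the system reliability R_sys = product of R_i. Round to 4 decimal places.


Components: [0.8341, 0.9383, 0.9231, 0.891, 0.8418]
After component 1 (R=0.8341): product = 0.8341
After component 2 (R=0.9383): product = 0.7826
After component 3 (R=0.9231): product = 0.7225
After component 4 (R=0.891): product = 0.6437
After component 5 (R=0.8418): product = 0.5419
R_sys = 0.5419

0.5419


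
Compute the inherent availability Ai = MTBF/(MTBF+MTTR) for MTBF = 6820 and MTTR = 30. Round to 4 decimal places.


MTBF = 6820
MTTR = 30
MTBF + MTTR = 6850
Ai = 6820 / 6850
Ai = 0.9956

0.9956


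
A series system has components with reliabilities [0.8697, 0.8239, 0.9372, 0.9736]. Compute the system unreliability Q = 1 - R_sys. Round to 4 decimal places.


Components: [0.8697, 0.8239, 0.9372, 0.9736]
After component 1: product = 0.8697
After component 2: product = 0.7165
After component 3: product = 0.6715
After component 4: product = 0.6538
R_sys = 0.6538
Q = 1 - 0.6538 = 0.3462

0.3462


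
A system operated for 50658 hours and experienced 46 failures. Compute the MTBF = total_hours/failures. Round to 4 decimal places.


total_hours = 50658
failures = 46
MTBF = 50658 / 46
MTBF = 1101.2609

1101.2609


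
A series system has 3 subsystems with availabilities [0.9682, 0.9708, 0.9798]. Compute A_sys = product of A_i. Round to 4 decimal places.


Subsystems: [0.9682, 0.9708, 0.9798]
After subsystem 1 (A=0.9682): product = 0.9682
After subsystem 2 (A=0.9708): product = 0.9399
After subsystem 3 (A=0.9798): product = 0.9209
A_sys = 0.9209

0.9209


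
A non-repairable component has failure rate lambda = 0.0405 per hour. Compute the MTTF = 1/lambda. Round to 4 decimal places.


lambda = 0.0405
MTTF = 1 / 0.0405
MTTF = 24.6914

24.6914


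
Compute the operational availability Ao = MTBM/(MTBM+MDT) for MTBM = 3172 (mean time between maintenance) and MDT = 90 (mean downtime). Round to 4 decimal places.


MTBM = 3172
MDT = 90
MTBM + MDT = 3262
Ao = 3172 / 3262
Ao = 0.9724

0.9724


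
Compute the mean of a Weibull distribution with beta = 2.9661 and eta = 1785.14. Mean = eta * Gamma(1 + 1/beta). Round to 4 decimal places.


beta = 2.9661, eta = 1785.14
1/beta = 0.3371
1 + 1/beta = 1.3371
Gamma(1.3371) = 0.8925
Mean = 1785.14 * 0.8925
Mean = 1593.3045

1593.3045


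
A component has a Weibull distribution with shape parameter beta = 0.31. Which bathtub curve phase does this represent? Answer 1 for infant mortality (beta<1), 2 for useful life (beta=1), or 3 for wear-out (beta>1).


beta = 0.31
Compare beta to 1:
beta < 1 => infant mortality (phase 1)
beta = 1 => useful life (phase 2)
beta > 1 => wear-out (phase 3)
Since beta = 0.31, this is infant mortality (decreasing failure rate)
Phase = 1

1


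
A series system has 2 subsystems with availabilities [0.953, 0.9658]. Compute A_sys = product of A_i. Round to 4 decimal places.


Subsystems: [0.953, 0.9658]
After subsystem 1 (A=0.953): product = 0.953
After subsystem 2 (A=0.9658): product = 0.9204
A_sys = 0.9204

0.9204


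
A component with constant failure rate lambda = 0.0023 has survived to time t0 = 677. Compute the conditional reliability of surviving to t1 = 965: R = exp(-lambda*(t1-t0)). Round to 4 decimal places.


lambda = 0.0023
t0 = 677, t1 = 965
t1 - t0 = 288
lambda * (t1-t0) = 0.0023 * 288 = 0.6624
R = exp(-0.6624)
R = 0.5156

0.5156


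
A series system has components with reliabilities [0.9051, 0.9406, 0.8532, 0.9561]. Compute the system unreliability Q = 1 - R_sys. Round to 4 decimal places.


Components: [0.9051, 0.9406, 0.8532, 0.9561]
After component 1: product = 0.9051
After component 2: product = 0.8513
After component 3: product = 0.7264
After component 4: product = 0.6945
R_sys = 0.6945
Q = 1 - 0.6945 = 0.3055

0.3055


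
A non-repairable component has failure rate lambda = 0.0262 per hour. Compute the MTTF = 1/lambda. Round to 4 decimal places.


lambda = 0.0262
MTTF = 1 / 0.0262
MTTF = 38.1679

38.1679


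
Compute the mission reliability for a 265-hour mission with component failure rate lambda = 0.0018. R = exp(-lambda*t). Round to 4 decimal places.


lambda = 0.0018
mission_time = 265
lambda * t = 0.0018 * 265 = 0.477
R = exp(-0.477)
R = 0.6206

0.6206


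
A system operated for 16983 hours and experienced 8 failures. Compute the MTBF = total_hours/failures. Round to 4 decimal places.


total_hours = 16983
failures = 8
MTBF = 16983 / 8
MTBF = 2122.875

2122.875


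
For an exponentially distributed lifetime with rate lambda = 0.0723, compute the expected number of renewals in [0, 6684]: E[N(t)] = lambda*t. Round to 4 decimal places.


lambda = 0.0723
t = 6684
E[N(t)] = lambda * t
E[N(t)] = 0.0723 * 6684
E[N(t)] = 483.2532

483.2532


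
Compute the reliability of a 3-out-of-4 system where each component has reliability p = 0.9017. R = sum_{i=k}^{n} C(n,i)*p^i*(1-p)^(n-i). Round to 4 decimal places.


k = 3, n = 4, p = 0.9017
i=3: C(4,3)=4 * 0.9017^3 * 0.0983^1 = 0.2883
i=4: C(4,4)=1 * 0.9017^4 * 0.0983^0 = 0.6611
R = sum of terms = 0.9493

0.9493


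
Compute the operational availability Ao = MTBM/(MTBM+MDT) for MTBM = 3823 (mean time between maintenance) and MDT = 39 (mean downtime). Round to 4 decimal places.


MTBM = 3823
MDT = 39
MTBM + MDT = 3862
Ao = 3823 / 3862
Ao = 0.9899

0.9899


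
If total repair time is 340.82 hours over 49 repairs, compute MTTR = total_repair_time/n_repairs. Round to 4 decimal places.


total_repair_time = 340.82
n_repairs = 49
MTTR = 340.82 / 49
MTTR = 6.9555

6.9555


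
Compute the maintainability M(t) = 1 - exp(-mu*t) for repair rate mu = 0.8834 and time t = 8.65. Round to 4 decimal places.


mu = 0.8834, t = 8.65
mu * t = 0.8834 * 8.65 = 7.6414
exp(-7.6414) = 0.0005
M(t) = 1 - 0.0005
M(t) = 0.9995

0.9995


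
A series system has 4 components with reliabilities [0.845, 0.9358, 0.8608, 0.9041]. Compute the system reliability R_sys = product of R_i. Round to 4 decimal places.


Components: [0.845, 0.9358, 0.8608, 0.9041]
After component 1 (R=0.845): product = 0.845
After component 2 (R=0.9358): product = 0.7908
After component 3 (R=0.8608): product = 0.6807
After component 4 (R=0.9041): product = 0.6154
R_sys = 0.6154

0.6154


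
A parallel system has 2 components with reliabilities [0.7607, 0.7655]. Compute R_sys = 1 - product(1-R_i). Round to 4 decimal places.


Components: [0.7607, 0.7655]
(1 - 0.7607) = 0.2393, running product = 0.2393
(1 - 0.7655) = 0.2345, running product = 0.0561
Product of (1-R_i) = 0.0561
R_sys = 1 - 0.0561 = 0.9439

0.9439


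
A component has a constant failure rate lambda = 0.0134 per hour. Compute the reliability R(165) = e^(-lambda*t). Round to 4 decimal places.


lambda = 0.0134
t = 165
lambda * t = 2.211
R(t) = e^(-2.211)
R(t) = 0.1096

0.1096


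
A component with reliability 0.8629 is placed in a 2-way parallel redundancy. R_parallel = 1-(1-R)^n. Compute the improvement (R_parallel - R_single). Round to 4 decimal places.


R_single = 0.8629, n = 2
1 - R_single = 0.1371
(1 - R_single)^n = 0.1371^2 = 0.0188
R_parallel = 1 - 0.0188 = 0.9812
Improvement = 0.9812 - 0.8629
Improvement = 0.1183

0.1183


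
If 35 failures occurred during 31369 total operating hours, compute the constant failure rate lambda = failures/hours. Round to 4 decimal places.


failures = 35
total_hours = 31369
lambda = 35 / 31369
lambda = 0.0011

0.0011


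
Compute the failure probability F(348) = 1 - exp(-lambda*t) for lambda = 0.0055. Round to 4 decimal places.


lambda = 0.0055, t = 348
lambda * t = 1.914
exp(-1.914) = 0.1475
F(t) = 1 - 0.1475
F(t) = 0.8525

0.8525


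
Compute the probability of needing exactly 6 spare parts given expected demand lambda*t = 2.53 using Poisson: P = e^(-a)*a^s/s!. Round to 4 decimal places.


a = 2.53, s = 6
e^(-a) = e^(-2.53) = 0.0797
a^s = 2.53^6 = 262.2546
s! = 720
P = 0.0797 * 262.2546 / 720
P = 0.029

0.029


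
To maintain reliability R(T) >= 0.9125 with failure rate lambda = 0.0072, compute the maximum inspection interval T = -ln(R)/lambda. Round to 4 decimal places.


R_target = 0.9125
lambda = 0.0072
-ln(0.9125) = 0.0916
T = 0.0916 / 0.0072
T = 12.7177

12.7177


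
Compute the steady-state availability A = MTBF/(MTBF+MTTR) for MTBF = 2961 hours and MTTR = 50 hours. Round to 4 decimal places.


MTBF = 2961
MTTR = 50
MTBF + MTTR = 3011
A = 2961 / 3011
A = 0.9834

0.9834


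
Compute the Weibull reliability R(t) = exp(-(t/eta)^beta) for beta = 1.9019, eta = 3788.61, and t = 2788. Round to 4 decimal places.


beta = 1.9019, eta = 3788.61, t = 2788
t/eta = 2788 / 3788.61 = 0.7359
(t/eta)^beta = 0.7359^1.9019 = 0.5581
R(t) = exp(-0.5581)
R(t) = 0.5723

0.5723


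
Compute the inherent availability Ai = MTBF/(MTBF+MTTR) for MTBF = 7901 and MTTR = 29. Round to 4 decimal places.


MTBF = 7901
MTTR = 29
MTBF + MTTR = 7930
Ai = 7901 / 7930
Ai = 0.9963

0.9963


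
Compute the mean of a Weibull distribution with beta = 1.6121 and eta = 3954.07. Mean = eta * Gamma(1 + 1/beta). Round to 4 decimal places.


beta = 1.6121, eta = 3954.07
1/beta = 0.6203
1 + 1/beta = 1.6203
Gamma(1.6203) = 0.896
Mean = 3954.07 * 0.896
Mean = 3542.7016

3542.7016


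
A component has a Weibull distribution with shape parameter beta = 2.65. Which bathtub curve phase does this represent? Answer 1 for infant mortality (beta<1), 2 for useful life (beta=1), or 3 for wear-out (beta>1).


beta = 2.65
Compare beta to 1:
beta < 1 => infant mortality (phase 1)
beta = 1 => useful life (phase 2)
beta > 1 => wear-out (phase 3)
Since beta = 2.65, this is wear-out (increasing failure rate)
Phase = 3

3


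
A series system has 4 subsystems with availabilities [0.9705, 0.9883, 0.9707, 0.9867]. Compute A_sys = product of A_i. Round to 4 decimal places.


Subsystems: [0.9705, 0.9883, 0.9707, 0.9867]
After subsystem 1 (A=0.9705): product = 0.9705
After subsystem 2 (A=0.9883): product = 0.9591
After subsystem 3 (A=0.9707): product = 0.931
After subsystem 4 (A=0.9867): product = 0.9187
A_sys = 0.9187

0.9187


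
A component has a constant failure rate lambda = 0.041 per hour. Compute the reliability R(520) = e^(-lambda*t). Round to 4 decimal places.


lambda = 0.041
t = 520
lambda * t = 21.32
R(t) = e^(-21.32)
R(t) = 0.0

0.0


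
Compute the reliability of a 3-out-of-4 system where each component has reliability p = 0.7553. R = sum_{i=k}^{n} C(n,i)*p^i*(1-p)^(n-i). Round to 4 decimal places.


k = 3, n = 4, p = 0.7553
i=3: C(4,3)=4 * 0.7553^3 * 0.2447^1 = 0.4217
i=4: C(4,4)=1 * 0.7553^4 * 0.2447^0 = 0.3254
R = sum of terms = 0.7472

0.7472


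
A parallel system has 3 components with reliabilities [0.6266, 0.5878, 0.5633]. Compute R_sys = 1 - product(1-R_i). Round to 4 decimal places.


Components: [0.6266, 0.5878, 0.5633]
(1 - 0.6266) = 0.3734, running product = 0.3734
(1 - 0.5878) = 0.4122, running product = 0.1539
(1 - 0.5633) = 0.4367, running product = 0.0672
Product of (1-R_i) = 0.0672
R_sys = 1 - 0.0672 = 0.9328

0.9328


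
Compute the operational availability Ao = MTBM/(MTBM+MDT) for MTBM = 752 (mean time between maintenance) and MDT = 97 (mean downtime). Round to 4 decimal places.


MTBM = 752
MDT = 97
MTBM + MDT = 849
Ao = 752 / 849
Ao = 0.8857

0.8857


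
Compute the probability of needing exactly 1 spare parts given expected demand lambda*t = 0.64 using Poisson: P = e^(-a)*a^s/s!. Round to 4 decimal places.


a = 0.64, s = 1
e^(-a) = e^(-0.64) = 0.5273
a^s = 0.64^1 = 0.64
s! = 1
P = 0.5273 * 0.64 / 1
P = 0.3375

0.3375


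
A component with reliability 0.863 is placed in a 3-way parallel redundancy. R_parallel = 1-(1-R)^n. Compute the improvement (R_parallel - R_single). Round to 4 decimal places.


R_single = 0.863, n = 3
1 - R_single = 0.137
(1 - R_single)^n = 0.137^3 = 0.0026
R_parallel = 1 - 0.0026 = 0.9974
Improvement = 0.9974 - 0.863
Improvement = 0.1344

0.1344


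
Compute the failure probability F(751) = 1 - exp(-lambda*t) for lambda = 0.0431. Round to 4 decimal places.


lambda = 0.0431, t = 751
lambda * t = 32.3681
exp(-32.3681) = 0.0
F(t) = 1 - 0.0
F(t) = 1.0

1.0


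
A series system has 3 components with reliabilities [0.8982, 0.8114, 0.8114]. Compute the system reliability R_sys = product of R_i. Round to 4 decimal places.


Components: [0.8982, 0.8114, 0.8114]
After component 1 (R=0.8982): product = 0.8982
After component 2 (R=0.8114): product = 0.7288
After component 3 (R=0.8114): product = 0.5913
R_sys = 0.5913

0.5913


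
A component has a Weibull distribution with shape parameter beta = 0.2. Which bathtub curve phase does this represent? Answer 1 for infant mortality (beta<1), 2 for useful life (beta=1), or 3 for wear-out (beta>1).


beta = 0.2
Compare beta to 1:
beta < 1 => infant mortality (phase 1)
beta = 1 => useful life (phase 2)
beta > 1 => wear-out (phase 3)
Since beta = 0.2, this is infant mortality (decreasing failure rate)
Phase = 1

1


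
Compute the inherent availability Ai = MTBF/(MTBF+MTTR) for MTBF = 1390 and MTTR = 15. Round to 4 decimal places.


MTBF = 1390
MTTR = 15
MTBF + MTTR = 1405
Ai = 1390 / 1405
Ai = 0.9893

0.9893
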